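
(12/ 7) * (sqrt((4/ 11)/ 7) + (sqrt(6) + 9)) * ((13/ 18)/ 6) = 26 * sqrt(77)/ 4851 + 13 * sqrt(6)/ 63 + 13/ 7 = 2.41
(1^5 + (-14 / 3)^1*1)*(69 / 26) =-9.73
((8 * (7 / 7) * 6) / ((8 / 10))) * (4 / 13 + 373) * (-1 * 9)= -2620620 / 13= -201586.15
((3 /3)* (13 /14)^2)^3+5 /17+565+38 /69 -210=3148535350573 /8832145728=356.49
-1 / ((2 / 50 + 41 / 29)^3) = -381078125 / 1170905464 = -0.33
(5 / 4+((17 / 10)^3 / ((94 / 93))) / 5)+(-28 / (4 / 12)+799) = 717.22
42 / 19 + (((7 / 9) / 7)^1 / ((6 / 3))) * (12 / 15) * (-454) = -15362 / 855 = -17.97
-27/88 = -0.31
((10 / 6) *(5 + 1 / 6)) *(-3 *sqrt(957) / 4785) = -31 *sqrt(957) / 5742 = -0.17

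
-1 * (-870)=870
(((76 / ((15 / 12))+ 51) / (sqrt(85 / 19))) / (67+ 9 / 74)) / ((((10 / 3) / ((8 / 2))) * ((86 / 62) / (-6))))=-1073592 * sqrt(1615) / 10554875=-4.09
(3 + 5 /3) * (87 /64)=203 /32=6.34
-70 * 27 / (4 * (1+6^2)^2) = -0.35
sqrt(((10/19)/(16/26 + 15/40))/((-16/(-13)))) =13 * sqrt(9785)/1957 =0.66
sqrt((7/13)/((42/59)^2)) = 1.03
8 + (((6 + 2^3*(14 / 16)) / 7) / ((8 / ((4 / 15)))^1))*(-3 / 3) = 1667 / 210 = 7.94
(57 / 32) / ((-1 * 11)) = -57 / 352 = -0.16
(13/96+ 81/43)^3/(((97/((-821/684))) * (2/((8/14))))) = -475400867202875/16334842304987136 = -0.03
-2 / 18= -1 / 9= -0.11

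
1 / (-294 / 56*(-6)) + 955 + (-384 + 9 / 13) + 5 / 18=572.00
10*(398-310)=880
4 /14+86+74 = 1122 /7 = 160.29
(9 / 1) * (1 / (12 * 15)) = 0.05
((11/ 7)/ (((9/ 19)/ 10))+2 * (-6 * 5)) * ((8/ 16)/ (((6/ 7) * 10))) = -169/ 108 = -1.56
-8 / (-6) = 4 / 3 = 1.33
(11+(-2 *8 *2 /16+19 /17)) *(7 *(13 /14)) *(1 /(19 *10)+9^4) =696844369 /1615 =431482.58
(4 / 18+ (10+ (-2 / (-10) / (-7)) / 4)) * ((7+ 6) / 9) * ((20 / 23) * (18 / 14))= 167323 / 10143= 16.50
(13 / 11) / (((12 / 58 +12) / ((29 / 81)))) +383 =120814495 / 315414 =383.03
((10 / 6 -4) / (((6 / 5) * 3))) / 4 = -35 / 216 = -0.16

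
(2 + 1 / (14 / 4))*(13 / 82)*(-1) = -104 / 287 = -0.36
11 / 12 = 0.92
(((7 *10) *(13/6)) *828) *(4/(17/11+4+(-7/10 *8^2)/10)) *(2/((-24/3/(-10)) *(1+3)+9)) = 77288.65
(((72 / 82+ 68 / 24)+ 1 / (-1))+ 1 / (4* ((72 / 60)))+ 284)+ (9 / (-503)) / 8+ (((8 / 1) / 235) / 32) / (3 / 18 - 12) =296180305984 / 1032284265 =286.92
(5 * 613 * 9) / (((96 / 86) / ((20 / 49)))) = 1976925 / 196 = 10086.35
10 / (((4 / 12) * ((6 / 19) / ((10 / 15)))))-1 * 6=57.33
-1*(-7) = 7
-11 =-11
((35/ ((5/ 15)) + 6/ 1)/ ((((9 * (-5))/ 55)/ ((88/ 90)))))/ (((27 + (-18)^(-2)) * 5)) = -214896/ 218725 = -0.98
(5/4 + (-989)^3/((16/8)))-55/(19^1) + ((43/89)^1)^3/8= -483680836.13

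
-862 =-862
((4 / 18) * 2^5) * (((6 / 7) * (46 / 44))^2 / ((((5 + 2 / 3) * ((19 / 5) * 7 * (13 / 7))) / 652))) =331111680 / 24895871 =13.30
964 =964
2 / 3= 0.67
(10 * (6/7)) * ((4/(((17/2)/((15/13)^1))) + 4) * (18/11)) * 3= 191.16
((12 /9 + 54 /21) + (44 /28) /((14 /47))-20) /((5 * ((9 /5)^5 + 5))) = -0.09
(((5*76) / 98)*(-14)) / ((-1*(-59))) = -0.92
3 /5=0.60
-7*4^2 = -112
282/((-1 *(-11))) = 282/11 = 25.64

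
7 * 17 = 119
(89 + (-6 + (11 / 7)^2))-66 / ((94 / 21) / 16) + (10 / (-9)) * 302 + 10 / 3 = -10004254 / 20727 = -482.67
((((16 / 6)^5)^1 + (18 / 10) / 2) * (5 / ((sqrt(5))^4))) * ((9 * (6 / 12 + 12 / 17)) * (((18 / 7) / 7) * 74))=500408239 / 62475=8009.74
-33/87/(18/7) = -77/522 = -0.15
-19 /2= -9.50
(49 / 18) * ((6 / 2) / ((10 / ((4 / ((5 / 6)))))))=3.92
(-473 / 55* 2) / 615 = -86 / 3075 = -0.03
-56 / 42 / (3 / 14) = -56 / 9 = -6.22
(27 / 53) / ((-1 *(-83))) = 27 / 4399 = 0.01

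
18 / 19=0.95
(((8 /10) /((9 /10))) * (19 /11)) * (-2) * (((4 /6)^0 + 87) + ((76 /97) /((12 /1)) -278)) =16802384 /28809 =583.23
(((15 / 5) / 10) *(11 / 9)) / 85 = 11 / 2550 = 0.00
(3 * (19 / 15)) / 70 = 19 / 350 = 0.05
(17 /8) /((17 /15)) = 15 /8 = 1.88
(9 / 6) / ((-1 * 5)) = -3 / 10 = -0.30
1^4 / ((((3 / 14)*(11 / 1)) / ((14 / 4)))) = 49 / 33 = 1.48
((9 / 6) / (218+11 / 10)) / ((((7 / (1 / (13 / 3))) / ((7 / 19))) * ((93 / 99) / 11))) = 16335 / 16776487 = 0.00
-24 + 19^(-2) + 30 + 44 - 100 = -18049 /361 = -50.00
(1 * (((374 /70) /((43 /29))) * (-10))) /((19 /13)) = -140998 /5719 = -24.65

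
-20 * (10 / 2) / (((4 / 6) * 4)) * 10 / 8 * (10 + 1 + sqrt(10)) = -4125 / 8- 375 * sqrt(10) / 8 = -663.86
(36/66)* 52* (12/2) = 1872/11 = 170.18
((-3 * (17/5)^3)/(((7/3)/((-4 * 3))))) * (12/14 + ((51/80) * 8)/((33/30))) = 224445492/67375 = 3331.29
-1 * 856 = -856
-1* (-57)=57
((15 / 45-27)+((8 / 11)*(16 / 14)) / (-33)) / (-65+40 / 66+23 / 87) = 491724 / 1181411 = 0.42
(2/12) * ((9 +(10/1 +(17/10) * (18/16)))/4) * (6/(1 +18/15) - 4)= -11711/10560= -1.11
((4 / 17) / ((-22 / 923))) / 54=-923 / 5049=-0.18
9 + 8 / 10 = 49 / 5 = 9.80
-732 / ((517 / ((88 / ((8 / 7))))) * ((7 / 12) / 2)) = -17568 / 47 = -373.79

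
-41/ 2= -20.50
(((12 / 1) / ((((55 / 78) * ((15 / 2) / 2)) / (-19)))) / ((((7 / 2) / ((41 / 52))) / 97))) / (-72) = 151126 / 5775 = 26.17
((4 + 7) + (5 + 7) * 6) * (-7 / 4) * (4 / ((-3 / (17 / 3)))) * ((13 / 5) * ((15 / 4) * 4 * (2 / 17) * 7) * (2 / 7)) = 30212 / 3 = 10070.67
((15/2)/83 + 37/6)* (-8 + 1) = -10906/249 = -43.80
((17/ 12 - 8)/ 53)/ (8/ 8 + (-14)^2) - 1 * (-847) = 106122245/ 125292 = 847.00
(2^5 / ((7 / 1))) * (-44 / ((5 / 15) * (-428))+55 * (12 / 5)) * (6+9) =6795360 / 749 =9072.58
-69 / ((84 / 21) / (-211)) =14559 / 4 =3639.75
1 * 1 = 1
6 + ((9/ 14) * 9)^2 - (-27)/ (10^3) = 39.50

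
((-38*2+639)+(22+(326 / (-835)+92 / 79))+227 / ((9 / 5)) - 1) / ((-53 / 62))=-26166598358 / 31465305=-831.60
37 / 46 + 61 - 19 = 1969 / 46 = 42.80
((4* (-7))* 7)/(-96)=49/24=2.04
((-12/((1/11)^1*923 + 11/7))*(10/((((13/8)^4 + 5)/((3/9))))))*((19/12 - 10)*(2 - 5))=-159272960/161393931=-0.99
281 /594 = 0.47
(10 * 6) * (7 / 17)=420 / 17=24.71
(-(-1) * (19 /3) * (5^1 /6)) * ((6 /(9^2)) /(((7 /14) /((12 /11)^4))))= 1.11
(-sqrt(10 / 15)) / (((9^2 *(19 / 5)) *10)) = -sqrt(6) / 9234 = -0.00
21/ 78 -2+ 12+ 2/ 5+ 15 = 3337/ 130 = 25.67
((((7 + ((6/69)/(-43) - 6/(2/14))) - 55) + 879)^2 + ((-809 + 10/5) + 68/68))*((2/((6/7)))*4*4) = 68108250138320/2934363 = 23210574.20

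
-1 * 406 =-406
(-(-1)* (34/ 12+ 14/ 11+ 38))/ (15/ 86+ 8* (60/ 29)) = 3465413/ 1376595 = 2.52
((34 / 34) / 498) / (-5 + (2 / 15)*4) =-5 / 11122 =-0.00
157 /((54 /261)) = 4553 /6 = 758.83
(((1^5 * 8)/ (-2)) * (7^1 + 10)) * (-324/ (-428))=-5508/ 107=-51.48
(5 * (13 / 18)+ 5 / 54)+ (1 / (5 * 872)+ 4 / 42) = 3130669 / 824040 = 3.80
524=524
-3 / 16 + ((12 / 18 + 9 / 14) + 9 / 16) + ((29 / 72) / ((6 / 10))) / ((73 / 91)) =34787 / 13797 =2.52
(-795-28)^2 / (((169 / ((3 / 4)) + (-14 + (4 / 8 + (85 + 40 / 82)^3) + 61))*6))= 46682192009 / 258466899427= 0.18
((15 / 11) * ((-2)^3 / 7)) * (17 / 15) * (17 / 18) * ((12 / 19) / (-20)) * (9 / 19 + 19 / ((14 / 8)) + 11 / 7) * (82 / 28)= 1232296 / 619115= 1.99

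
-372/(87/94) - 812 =-35204/29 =-1213.93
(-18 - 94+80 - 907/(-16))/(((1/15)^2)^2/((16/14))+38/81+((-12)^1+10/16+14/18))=-19996875/8203736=-2.44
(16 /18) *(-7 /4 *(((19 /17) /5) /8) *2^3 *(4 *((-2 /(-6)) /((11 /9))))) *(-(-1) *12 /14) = -304 /935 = -0.33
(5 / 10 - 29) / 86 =-57 / 172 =-0.33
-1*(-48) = 48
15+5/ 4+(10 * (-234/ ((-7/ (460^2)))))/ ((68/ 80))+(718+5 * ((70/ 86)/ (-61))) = 103901933623069/ 1248548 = 83218213.17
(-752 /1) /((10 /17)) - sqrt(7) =-1281.05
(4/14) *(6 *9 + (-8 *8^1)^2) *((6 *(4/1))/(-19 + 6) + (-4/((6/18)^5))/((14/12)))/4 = -157666800/637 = -247514.60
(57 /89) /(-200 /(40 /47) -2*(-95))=-19 /1335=-0.01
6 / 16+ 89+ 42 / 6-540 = -3549 / 8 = -443.62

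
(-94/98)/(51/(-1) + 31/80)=0.02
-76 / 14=-5.43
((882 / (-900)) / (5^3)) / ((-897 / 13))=49 / 431250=0.00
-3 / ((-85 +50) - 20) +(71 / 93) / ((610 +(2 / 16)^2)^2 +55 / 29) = 12332826323611 / 226093311988335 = 0.05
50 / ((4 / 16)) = 200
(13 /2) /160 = 13 /320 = 0.04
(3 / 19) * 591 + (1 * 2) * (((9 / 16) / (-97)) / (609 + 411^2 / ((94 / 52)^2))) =52986601640319 / 567820323496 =93.32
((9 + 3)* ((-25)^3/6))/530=-3125/53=-58.96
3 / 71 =0.04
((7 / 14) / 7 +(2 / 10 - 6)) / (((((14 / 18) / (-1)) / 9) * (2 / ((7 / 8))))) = 32481 / 1120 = 29.00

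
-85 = -85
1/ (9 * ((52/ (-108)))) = -3/ 13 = -0.23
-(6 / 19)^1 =-6 / 19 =-0.32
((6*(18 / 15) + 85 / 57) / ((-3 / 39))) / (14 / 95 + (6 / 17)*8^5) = -547417 / 56033994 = -0.01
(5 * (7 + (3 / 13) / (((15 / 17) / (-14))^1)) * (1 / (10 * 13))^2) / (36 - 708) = -31 / 21091200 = -0.00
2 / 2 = 1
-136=-136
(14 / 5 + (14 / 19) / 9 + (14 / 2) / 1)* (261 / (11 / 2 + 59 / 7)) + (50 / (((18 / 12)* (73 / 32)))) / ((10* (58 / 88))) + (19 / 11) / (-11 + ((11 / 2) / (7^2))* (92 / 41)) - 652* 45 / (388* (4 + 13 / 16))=27815730584141519 / 162177242502275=171.51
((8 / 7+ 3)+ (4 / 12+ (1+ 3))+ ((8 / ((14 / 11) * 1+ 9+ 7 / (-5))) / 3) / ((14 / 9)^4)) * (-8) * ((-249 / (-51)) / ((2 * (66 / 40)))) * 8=-199032535880 / 246493863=-807.45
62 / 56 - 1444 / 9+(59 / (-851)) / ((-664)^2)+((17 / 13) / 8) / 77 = -76940665416613 / 482885612352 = -159.34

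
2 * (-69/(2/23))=-1587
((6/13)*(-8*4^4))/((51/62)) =-253952/221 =-1149.10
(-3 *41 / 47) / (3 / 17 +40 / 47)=-2.55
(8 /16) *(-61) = -61 /2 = -30.50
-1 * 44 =-44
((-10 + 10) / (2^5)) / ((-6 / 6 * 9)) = 0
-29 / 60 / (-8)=29 / 480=0.06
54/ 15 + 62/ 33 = 904/ 165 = 5.48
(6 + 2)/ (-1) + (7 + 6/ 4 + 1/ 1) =3/ 2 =1.50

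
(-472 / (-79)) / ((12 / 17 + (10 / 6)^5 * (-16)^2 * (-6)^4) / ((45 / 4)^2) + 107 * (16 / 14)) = 42652575 / 241538623391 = 0.00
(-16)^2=256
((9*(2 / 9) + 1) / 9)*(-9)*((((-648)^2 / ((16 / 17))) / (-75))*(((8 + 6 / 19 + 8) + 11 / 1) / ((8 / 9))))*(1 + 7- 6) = 520989327 / 475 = 1096819.64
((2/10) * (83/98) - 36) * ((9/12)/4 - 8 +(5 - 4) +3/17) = 6338077/26656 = 237.77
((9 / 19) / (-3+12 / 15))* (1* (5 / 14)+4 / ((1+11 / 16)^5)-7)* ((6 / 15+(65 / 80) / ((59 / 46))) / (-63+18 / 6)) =-69144462749 / 2935833139008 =-0.02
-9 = -9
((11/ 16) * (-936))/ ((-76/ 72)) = 11583/ 19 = 609.63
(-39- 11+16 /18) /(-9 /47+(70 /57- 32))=394706 /248853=1.59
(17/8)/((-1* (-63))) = 17/504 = 0.03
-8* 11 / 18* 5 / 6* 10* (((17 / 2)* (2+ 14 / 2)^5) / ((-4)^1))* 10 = 51121125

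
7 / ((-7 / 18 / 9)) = -162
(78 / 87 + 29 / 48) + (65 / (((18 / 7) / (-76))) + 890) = -4299653 / 4176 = -1029.61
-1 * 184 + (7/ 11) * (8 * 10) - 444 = -6348/ 11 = -577.09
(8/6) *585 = 780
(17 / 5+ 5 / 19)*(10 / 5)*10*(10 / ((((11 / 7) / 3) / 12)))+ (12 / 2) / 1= 3509094 / 209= 16789.92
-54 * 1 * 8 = -432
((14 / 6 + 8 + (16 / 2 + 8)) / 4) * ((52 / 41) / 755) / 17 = 1027 / 1578705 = 0.00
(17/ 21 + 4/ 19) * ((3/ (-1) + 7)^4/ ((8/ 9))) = 39072/ 133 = 293.77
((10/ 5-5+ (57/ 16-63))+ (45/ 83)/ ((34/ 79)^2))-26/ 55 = -59.98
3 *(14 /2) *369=7749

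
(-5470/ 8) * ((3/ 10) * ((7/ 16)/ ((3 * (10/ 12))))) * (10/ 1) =-11487/ 32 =-358.97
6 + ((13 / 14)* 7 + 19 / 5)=163 / 10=16.30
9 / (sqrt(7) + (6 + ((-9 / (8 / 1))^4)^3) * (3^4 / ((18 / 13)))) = 14363704893859806981390336 / 943881770405878487057492159 - 170005193383307227693056 * sqrt(7) / 6607172392841149409402445113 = 0.02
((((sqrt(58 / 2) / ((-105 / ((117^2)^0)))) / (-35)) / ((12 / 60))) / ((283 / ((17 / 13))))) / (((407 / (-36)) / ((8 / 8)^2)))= -204 * sqrt(29) / 366851485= -0.00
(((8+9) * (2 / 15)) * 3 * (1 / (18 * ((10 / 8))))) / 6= 34 / 675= 0.05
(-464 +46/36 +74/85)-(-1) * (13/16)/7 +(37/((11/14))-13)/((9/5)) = -417326533/942480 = -442.80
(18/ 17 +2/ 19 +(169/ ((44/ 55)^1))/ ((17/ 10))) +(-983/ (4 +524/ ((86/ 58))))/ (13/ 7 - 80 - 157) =60289061561/ 480618832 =125.44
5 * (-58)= -290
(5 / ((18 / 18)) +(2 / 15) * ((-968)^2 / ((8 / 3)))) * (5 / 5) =234281 / 5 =46856.20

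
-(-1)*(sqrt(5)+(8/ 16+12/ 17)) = 41/ 34+sqrt(5) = 3.44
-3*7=-21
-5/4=-1.25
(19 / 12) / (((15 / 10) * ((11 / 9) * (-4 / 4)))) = -19 / 22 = -0.86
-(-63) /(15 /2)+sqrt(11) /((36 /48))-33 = -123 /5+4 * sqrt(11) /3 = -20.18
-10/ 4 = -5/ 2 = -2.50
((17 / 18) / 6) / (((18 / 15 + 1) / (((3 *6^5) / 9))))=2040 / 11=185.45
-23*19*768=-335616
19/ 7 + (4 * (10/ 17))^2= 16691/ 2023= 8.25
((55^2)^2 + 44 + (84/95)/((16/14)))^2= 3022824738783344049/36100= 83734757307017.84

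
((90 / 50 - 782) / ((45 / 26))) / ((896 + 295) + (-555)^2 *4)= -101426 / 277490475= -0.00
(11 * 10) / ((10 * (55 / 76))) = 15.20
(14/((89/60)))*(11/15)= 616/89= 6.92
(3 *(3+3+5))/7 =33/7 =4.71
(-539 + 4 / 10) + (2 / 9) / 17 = -412019 / 765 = -538.59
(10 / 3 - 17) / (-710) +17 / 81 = 13177 / 57510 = 0.23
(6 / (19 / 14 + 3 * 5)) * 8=672 / 229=2.93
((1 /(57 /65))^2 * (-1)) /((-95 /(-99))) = -9295 /6859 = -1.36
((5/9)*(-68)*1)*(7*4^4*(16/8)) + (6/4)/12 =-9748471/72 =-135395.43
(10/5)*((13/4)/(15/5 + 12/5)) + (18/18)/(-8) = 233/216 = 1.08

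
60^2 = 3600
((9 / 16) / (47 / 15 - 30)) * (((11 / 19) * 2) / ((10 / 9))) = -2673 / 122512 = -0.02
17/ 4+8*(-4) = -111/ 4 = -27.75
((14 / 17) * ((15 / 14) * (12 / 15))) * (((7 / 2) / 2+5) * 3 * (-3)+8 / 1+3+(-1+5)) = -32.29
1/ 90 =0.01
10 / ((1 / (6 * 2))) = 120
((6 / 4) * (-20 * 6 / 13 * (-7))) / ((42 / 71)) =2130 / 13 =163.85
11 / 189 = 0.06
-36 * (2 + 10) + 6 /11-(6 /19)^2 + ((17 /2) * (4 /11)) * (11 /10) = -8501003 /19855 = -428.15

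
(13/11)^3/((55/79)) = 173563/73205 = 2.37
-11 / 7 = -1.57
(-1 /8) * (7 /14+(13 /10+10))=-59 /40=-1.48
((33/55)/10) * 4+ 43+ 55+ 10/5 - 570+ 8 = -11544/25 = -461.76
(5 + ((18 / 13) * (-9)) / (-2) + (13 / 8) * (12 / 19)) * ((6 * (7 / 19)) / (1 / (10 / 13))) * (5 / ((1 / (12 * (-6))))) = -457758000 / 61009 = -7503.12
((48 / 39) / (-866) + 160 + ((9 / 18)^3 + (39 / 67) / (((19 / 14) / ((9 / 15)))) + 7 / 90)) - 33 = 127.46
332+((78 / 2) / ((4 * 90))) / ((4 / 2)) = 79693 / 240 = 332.05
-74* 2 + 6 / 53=-7838 / 53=-147.89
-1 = -1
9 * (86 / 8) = 387 / 4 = 96.75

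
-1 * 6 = -6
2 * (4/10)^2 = 0.32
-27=-27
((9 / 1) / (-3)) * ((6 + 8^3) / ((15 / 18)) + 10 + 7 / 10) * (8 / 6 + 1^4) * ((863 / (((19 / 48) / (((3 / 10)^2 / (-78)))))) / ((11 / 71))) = 24408038277 / 339625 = 71867.61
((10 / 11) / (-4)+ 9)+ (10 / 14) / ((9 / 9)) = 1461 / 154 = 9.49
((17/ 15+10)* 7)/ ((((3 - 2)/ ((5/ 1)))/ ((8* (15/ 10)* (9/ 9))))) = 4676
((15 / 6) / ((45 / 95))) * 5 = 475 / 18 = 26.39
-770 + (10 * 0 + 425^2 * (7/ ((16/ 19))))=24010805/ 16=1500675.31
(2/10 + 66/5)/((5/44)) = 2948/25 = 117.92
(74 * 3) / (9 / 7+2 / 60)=46620 / 277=168.30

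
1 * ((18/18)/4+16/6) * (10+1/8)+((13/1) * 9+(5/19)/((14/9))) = 624357/4256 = 146.70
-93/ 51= -31/ 17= -1.82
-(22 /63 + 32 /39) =-958 /819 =-1.17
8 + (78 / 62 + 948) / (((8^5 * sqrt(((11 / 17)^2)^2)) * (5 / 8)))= 623068243 / 76820480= 8.11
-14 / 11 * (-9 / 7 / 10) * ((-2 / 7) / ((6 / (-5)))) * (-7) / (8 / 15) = -0.51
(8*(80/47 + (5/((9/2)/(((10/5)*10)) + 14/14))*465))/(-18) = -17499680/20727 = -844.29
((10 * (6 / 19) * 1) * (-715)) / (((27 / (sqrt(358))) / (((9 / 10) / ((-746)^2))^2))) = -1287 * sqrt(358) / 5884491106864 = -0.00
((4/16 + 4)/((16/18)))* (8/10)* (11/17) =99/40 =2.48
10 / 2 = 5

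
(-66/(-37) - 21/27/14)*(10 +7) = 19567/666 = 29.38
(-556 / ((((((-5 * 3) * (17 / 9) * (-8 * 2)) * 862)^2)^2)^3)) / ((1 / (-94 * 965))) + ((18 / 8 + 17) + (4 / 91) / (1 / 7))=42830688983554623245903994779902577632048885015932679006401339911007268977 / 2189966398372507776585061679995018718649500512122418198950707200000000000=19.56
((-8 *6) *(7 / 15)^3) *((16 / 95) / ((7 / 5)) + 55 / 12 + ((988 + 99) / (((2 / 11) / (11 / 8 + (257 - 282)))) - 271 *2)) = 44350851923 / 64125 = 691631.22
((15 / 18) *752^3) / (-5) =-212629504 / 3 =-70876501.33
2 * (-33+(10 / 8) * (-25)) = -128.50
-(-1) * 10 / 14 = 5 / 7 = 0.71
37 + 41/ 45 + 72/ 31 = 56126/ 1395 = 40.23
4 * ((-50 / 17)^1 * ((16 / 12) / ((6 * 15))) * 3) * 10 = -800 / 153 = -5.23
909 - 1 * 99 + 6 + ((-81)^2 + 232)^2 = 46145665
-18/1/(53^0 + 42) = -18/43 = -0.42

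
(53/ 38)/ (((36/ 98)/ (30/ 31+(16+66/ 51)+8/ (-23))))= 140975548/ 2072691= 68.02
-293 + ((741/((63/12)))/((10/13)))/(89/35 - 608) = -6215385/21191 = -293.30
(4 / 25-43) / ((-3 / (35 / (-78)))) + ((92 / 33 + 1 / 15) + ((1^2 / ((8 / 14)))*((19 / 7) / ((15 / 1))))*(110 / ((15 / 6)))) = 44531 / 4290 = 10.38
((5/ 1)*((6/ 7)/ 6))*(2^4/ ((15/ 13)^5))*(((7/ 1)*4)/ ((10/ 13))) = 154457888/ 759375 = 203.40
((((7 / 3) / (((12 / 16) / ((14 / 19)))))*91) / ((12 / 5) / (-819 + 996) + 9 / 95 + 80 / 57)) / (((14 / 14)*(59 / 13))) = 2318680 / 76263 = 30.40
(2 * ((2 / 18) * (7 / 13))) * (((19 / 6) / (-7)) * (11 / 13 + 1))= -152 / 1521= -0.10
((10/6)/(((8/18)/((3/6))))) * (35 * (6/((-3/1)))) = -525/4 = -131.25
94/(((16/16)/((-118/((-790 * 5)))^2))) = 327214/3900625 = 0.08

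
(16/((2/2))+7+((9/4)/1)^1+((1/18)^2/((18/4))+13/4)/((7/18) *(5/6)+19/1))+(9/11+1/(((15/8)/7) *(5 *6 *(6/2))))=1628805659/61983900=26.28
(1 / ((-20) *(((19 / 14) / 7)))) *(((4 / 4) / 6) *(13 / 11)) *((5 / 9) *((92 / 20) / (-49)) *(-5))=-299 / 22572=-0.01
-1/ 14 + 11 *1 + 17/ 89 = 13855/ 1246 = 11.12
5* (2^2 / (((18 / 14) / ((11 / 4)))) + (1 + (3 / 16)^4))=28184125 / 589824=47.78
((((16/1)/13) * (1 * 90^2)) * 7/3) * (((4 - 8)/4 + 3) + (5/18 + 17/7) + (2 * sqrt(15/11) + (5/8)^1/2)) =604800 * sqrt(165)/143 + 1517700/13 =171073.40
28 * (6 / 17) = 168 / 17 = 9.88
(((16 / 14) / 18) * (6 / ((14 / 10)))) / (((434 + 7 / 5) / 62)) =12400 / 320019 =0.04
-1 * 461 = -461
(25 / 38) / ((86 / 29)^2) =21025 / 281048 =0.07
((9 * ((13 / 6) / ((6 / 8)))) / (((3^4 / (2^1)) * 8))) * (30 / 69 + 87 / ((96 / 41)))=359671 / 119232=3.02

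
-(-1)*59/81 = 0.73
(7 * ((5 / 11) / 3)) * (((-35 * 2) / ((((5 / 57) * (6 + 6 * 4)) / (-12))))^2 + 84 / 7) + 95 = 5949429 / 55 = 108171.44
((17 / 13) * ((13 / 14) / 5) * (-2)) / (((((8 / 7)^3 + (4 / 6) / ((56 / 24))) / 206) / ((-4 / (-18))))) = -171598 / 13725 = -12.50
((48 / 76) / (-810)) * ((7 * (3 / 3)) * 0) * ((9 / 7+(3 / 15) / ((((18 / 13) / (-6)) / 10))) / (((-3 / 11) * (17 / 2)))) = 0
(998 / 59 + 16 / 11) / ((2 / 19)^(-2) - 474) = -47688 / 996215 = -0.05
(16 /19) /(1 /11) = 176 /19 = 9.26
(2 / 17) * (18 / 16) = 9 / 68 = 0.13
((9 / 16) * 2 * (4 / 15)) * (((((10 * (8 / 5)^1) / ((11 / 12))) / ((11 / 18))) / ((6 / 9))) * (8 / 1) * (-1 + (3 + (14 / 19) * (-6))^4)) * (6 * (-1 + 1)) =0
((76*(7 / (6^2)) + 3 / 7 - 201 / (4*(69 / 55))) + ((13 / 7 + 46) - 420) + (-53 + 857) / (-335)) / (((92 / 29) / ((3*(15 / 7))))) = -335656063 / 414736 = -809.32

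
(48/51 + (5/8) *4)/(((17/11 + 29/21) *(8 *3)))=693/14144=0.05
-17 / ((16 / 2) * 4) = -0.53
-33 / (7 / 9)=-297 / 7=-42.43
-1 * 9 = -9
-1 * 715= -715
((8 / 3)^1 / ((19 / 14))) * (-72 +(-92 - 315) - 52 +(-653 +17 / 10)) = -2323.12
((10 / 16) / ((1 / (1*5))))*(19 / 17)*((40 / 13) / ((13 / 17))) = 2375 / 169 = 14.05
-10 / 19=-0.53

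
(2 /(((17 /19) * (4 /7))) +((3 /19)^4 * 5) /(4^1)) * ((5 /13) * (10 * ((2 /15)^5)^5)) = 581704179777536 /290902963287113736426830291748046875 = 0.00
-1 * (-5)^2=-25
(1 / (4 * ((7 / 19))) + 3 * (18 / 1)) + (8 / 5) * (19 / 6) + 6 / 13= 328729 / 5460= 60.21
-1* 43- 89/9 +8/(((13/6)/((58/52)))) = -74180/1521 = -48.77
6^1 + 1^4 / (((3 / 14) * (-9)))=148 / 27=5.48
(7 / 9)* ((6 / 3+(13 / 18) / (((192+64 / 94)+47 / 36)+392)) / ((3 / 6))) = 9259600 / 2974467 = 3.11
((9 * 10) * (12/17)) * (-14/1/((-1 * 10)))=1512/17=88.94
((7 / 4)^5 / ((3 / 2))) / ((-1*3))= -16807 / 4608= -3.65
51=51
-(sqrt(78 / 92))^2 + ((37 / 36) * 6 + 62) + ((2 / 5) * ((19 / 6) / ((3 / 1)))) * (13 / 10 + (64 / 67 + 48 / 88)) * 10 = 60370592 / 762795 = 79.14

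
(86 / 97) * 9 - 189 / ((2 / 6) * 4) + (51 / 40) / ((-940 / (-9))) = -133.76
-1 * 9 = -9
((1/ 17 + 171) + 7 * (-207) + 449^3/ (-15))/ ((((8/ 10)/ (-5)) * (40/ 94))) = 18084969119/ 204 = 88651809.41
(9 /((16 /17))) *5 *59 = 45135 /16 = 2820.94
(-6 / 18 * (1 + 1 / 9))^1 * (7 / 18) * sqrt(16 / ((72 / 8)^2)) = -140 / 2187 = -0.06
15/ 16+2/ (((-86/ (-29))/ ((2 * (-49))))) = -44827/ 688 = -65.16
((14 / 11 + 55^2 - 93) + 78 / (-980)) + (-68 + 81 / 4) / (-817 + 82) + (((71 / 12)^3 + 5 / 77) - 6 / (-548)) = 2003623517881 / 638003520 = 3140.46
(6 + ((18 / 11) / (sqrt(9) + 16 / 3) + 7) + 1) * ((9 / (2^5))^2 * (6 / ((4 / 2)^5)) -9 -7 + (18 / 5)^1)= -61890173 / 352000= -175.82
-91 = -91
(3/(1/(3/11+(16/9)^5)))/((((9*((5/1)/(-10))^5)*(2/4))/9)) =-749534912/216513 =-3461.85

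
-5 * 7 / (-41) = 35 / 41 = 0.85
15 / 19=0.79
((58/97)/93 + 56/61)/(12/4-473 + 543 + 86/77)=39170978/3140453667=0.01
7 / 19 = 0.37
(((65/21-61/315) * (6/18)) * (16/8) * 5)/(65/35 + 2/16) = 4.88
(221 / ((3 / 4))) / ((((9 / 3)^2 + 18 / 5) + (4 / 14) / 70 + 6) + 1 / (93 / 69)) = 6713980 / 440799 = 15.23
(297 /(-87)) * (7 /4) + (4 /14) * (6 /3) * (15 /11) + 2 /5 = -214141 /44660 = -4.79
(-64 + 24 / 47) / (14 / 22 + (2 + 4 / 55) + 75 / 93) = -18.06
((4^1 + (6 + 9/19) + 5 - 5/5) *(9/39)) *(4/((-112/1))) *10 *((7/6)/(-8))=1375/7904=0.17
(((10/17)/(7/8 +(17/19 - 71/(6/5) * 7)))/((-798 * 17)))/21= 40/7989055599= 0.00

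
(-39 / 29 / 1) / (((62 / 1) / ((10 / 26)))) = -15 / 1798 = -0.01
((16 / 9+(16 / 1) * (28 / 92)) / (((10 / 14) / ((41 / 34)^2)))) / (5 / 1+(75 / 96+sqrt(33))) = 4792652032 / 25903359 -4144996352 * sqrt(33) / 129516795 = 1.17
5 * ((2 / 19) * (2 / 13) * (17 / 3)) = 0.46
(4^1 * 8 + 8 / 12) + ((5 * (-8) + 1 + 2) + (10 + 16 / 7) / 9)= -187 / 63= -2.97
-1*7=-7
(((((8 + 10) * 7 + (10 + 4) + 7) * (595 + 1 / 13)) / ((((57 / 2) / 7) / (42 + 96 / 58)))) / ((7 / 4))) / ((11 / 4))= 15356640768 / 78793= 194898.54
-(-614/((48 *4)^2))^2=-94249/339738624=-0.00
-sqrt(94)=-9.70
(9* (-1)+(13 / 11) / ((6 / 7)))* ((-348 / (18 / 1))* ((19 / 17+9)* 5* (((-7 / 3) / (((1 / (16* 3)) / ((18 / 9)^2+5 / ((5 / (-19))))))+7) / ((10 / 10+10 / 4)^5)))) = 96745651840 / 4040883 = 23941.71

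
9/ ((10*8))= 9/ 80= 0.11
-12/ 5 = -2.40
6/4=3/2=1.50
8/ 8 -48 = -47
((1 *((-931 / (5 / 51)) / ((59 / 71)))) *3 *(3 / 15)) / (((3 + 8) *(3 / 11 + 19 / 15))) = -30340359 / 74930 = -404.92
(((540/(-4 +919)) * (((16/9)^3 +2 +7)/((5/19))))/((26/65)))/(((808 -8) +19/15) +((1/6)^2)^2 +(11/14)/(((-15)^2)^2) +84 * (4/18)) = 28347620000/283590614243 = 0.10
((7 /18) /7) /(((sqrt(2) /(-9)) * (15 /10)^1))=-sqrt(2) /6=-0.24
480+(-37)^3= -50173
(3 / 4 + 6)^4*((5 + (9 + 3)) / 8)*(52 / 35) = 117448461 / 17920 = 6554.04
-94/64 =-47/32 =-1.47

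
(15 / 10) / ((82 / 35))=0.64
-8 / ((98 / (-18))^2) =-648 / 2401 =-0.27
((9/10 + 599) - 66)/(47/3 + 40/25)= 16017/518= 30.92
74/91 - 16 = -1382/91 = -15.19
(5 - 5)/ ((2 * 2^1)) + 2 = 2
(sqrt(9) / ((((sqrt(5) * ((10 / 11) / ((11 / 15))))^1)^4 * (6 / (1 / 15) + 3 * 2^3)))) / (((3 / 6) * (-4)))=-214358881 / 961875000000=-0.00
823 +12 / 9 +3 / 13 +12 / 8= 64433 / 78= 826.06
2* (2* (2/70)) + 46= 46.11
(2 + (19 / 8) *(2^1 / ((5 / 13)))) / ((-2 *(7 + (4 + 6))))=-287 / 680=-0.42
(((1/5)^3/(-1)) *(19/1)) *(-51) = 969/125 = 7.75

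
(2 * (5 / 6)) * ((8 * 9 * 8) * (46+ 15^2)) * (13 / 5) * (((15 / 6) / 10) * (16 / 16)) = 169104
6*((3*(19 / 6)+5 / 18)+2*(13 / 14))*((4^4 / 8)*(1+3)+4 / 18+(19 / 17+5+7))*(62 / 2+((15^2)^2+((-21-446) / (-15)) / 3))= 14456143574150 / 28917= 499918510.71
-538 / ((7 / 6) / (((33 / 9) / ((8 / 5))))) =-14795 / 14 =-1056.79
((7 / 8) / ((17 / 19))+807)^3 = 1326829862729125 / 2515456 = 527470908.94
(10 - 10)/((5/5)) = 0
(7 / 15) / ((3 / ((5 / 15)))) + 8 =1087 / 135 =8.05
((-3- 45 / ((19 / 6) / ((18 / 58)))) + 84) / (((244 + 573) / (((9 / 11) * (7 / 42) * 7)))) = 886221 / 9903674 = 0.09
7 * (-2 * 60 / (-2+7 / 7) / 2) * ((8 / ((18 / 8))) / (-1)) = -4480 / 3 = -1493.33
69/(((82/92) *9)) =1058/123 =8.60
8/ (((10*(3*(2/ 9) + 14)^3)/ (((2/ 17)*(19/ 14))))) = 513/ 12671120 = 0.00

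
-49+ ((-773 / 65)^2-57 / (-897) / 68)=92.43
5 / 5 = 1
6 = 6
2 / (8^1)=1 / 4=0.25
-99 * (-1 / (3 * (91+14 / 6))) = 99 / 280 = 0.35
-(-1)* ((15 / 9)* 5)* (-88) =-2200 / 3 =-733.33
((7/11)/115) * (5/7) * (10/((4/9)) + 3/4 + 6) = 117/1012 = 0.12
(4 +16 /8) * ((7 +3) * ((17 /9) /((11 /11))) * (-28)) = -9520 /3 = -3173.33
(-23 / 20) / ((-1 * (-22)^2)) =23 / 9680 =0.00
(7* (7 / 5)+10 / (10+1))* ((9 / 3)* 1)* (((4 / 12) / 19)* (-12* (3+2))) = -372 / 11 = -33.82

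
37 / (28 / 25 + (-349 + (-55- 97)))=-925 / 12497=-0.07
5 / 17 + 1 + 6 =124 / 17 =7.29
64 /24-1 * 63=-181 /3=-60.33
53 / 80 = 0.66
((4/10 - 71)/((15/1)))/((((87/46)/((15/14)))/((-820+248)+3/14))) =12998519/8526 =1524.57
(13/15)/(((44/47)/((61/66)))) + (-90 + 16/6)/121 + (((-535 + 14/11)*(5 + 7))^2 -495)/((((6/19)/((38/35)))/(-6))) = -258018654436639/304920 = -846184751.53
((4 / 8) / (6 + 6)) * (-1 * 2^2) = -1 / 6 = -0.17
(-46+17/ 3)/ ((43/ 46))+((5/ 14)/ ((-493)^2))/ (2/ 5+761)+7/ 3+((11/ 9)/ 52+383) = 342.21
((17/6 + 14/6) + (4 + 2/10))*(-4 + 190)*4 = 34844/5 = 6968.80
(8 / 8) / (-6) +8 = 47 / 6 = 7.83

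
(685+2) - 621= 66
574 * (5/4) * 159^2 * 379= 13749451065/2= 6874725532.50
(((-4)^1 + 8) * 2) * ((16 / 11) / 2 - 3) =-200 / 11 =-18.18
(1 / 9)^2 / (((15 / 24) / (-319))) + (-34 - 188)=-92462 / 405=-228.30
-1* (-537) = 537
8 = 8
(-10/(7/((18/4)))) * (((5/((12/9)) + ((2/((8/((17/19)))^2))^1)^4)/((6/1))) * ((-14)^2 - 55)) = -566.52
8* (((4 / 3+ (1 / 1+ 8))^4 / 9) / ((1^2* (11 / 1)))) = 921.33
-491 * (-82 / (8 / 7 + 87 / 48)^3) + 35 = 57834475321 / 36264691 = 1594.79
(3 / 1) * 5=15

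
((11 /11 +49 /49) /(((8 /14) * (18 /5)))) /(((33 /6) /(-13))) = -455 /198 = -2.30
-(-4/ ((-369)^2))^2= -16/ 18539817921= -0.00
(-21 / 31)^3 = -9261 / 29791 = -0.31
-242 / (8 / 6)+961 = 1559 / 2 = 779.50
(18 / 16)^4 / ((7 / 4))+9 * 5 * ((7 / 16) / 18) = 14401 / 7168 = 2.01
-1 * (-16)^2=-256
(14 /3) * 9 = 42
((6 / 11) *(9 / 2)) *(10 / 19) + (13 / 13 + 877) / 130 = 109301 / 13585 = 8.05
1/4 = 0.25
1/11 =0.09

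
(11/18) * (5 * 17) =935/18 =51.94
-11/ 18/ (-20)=11/ 360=0.03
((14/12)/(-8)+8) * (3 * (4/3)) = 377/12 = 31.42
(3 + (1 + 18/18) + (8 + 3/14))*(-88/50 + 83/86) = -63233/6020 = -10.50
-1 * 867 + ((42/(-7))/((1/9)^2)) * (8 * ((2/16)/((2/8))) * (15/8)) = -4512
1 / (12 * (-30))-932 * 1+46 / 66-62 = -3933491 / 3960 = -993.31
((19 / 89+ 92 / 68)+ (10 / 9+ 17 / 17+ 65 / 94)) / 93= 5592343 / 119039814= 0.05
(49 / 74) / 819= 7 / 8658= 0.00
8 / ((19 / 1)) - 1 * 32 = -600 / 19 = -31.58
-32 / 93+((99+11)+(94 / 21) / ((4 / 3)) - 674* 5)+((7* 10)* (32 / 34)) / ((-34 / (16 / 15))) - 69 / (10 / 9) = -1041397604 / 313565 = -3321.15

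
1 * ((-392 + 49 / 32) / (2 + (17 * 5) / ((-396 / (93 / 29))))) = -11957715 / 40168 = -297.69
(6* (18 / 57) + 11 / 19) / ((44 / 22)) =47 / 38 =1.24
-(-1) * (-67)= -67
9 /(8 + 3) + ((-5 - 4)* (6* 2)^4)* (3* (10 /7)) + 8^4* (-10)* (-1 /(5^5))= -38490529841 /48125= -799803.22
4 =4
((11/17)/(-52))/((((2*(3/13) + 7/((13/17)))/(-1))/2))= 11/4250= 0.00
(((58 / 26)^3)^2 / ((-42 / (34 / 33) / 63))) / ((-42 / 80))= 404479858280 / 1114992879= 362.76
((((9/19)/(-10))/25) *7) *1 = -63/4750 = -0.01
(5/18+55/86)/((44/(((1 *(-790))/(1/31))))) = -4346975/8514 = -510.57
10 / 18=5 / 9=0.56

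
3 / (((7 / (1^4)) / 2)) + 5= 41 / 7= 5.86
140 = 140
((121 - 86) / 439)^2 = 1225 / 192721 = 0.01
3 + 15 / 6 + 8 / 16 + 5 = 11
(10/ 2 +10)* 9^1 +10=145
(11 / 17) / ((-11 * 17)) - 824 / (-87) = 238049 / 25143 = 9.47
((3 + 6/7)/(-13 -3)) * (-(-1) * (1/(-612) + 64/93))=-39075/236096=-0.17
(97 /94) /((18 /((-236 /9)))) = -5723 /3807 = -1.50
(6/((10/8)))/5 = 24/25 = 0.96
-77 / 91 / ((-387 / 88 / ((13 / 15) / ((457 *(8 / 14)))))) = 1694 / 2652885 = 0.00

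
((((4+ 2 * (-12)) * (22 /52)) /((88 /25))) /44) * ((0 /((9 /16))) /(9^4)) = 0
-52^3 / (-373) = 140608 / 373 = 376.97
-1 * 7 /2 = -7 /2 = -3.50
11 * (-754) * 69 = -572286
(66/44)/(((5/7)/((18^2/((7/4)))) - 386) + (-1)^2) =-1944/498955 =-0.00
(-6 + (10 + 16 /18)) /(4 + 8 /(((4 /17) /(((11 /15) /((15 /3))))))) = 550 /1011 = 0.54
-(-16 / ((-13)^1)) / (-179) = 16 / 2327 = 0.01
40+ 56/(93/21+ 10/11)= 20752/411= 50.49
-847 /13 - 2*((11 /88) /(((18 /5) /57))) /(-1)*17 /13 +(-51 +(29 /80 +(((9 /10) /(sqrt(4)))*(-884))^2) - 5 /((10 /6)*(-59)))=158134.28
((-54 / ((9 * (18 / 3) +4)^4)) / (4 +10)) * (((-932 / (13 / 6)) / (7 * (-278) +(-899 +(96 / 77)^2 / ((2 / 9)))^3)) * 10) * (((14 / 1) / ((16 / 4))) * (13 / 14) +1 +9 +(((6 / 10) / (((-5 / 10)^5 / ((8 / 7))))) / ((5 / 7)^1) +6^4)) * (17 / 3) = -407123189782109088057 / 27202766985271769154484606580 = -0.00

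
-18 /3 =-6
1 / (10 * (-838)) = -1 / 8380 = -0.00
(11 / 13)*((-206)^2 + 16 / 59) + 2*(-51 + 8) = 27475178 / 767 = 35821.61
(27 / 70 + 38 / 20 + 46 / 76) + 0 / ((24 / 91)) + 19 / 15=16589 / 3990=4.16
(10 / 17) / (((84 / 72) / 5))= 300 / 119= 2.52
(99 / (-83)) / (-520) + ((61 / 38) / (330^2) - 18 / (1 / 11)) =-110510377067 / 558139725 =-198.00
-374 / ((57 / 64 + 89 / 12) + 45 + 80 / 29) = -2082432 / 312175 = -6.67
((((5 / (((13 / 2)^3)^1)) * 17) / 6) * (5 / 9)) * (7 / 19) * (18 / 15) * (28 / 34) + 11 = 4136477 / 375687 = 11.01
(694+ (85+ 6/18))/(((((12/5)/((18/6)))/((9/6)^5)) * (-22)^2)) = 473445/30976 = 15.28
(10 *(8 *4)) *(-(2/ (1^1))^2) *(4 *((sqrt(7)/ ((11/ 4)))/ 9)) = -20480 *sqrt(7)/ 99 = -547.32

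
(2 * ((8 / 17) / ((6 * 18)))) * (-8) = -32 / 459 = -0.07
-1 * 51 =-51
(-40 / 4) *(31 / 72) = -155 / 36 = -4.31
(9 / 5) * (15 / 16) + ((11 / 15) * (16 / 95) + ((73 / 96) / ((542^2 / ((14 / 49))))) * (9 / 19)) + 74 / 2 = 1819643854493 / 46884734400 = 38.81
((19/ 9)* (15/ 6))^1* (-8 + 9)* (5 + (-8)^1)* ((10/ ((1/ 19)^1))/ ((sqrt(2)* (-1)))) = 9025* sqrt(2)/ 6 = 2127.21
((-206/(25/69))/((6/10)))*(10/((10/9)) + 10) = -90022/5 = -18004.40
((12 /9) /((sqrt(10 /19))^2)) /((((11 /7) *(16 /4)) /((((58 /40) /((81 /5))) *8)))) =3857 /13365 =0.29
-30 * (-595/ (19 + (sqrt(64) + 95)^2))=8925/ 5314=1.68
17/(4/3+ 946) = 51/2842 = 0.02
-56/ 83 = -0.67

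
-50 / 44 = -25 / 22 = -1.14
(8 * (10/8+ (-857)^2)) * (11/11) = 5875602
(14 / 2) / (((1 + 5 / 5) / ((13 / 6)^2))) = 1183 / 72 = 16.43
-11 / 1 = -11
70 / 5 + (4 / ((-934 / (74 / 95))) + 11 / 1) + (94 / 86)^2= 2148500758 / 82030885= 26.19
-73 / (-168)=73 / 168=0.43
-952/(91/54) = -7344/13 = -564.92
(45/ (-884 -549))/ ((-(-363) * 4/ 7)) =-105/ 693572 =-0.00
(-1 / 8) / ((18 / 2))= -1 / 72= -0.01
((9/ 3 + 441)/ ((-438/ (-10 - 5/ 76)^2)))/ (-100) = 1.03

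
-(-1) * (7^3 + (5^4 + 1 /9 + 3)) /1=8740 /9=971.11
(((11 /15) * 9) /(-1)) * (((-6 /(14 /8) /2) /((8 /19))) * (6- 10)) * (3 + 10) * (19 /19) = -48906 /35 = -1397.31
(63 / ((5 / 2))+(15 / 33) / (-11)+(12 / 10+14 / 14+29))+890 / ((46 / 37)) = 10745556 / 13915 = 772.23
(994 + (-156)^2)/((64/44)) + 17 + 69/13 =1813415/104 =17436.68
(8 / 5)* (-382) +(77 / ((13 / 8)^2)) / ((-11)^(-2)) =2464976 / 845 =2917.13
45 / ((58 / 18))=13.97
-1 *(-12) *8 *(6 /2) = 288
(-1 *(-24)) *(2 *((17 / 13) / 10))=408 / 65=6.28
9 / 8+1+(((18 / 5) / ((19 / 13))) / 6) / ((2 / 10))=635 / 152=4.18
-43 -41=-84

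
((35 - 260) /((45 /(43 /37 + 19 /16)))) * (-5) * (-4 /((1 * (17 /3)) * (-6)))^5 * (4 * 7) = 1947400 /52534709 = 0.04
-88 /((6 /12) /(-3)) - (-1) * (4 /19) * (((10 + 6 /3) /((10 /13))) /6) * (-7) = 49796 /95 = 524.17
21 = 21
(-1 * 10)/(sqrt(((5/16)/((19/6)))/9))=-95.50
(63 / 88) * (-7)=-441 / 88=-5.01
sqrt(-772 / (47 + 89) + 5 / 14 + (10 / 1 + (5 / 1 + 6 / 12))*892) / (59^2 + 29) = 23*sqrt(369971) / 417690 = 0.03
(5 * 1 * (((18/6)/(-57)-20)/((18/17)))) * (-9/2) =426.12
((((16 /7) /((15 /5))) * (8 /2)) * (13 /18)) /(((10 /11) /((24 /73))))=18304 /22995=0.80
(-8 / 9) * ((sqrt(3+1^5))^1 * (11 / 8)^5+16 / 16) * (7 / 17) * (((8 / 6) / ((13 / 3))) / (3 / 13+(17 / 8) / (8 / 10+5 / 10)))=-138005 / 211072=-0.65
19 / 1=19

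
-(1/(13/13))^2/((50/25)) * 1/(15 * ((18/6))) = -0.01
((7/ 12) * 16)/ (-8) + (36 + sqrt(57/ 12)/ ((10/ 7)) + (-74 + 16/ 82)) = -9587/ 246 + 7 * sqrt(19)/ 20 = -37.45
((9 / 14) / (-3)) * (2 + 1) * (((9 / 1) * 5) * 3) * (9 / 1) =-10935 / 14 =-781.07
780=780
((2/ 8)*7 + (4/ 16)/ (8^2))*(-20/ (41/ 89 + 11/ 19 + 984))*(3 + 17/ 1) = -18981475/ 26651232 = -0.71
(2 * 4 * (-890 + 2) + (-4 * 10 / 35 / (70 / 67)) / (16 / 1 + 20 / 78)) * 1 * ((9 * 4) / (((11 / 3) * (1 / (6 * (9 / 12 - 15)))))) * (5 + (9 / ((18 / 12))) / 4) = 38763020.25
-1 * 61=-61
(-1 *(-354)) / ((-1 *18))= -59 / 3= -19.67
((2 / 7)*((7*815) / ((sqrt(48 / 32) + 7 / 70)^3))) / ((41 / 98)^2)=-172199720000 / 135625909 + 11975707800000*sqrt(6) / 5560662269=4005.67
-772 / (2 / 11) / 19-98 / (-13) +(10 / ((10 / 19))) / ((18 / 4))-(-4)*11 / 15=-2320586 / 11115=-208.78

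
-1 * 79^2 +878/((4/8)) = -4485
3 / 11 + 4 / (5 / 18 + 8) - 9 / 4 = -9795 / 6556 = -1.49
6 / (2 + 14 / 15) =45 / 22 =2.05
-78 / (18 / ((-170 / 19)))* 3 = 2210 / 19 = 116.32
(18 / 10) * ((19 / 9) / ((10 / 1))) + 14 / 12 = 1.55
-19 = -19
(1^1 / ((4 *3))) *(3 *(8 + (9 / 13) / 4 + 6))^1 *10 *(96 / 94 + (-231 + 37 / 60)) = -476692337 / 58656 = -8126.92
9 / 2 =4.50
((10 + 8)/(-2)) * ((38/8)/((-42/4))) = 57/14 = 4.07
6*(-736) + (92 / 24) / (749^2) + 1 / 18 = -22296143209 / 5049009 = -4415.94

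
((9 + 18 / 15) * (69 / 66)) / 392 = 1173 / 43120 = 0.03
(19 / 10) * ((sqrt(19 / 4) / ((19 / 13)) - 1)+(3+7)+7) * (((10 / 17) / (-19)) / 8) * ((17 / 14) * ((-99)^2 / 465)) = -3267 / 1085 - 42471 * sqrt(19) / 659680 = -3.29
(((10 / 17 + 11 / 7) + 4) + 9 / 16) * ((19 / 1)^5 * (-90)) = -1426121599545 / 952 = -1498026890.28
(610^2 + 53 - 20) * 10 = 3721330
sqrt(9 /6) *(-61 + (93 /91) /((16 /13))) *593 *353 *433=-610819300723 *sqrt(6) /224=-6679444695.60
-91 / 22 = -4.14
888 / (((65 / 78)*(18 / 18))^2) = 31968 / 25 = 1278.72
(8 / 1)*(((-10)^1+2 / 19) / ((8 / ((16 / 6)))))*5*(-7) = 52640 / 57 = 923.51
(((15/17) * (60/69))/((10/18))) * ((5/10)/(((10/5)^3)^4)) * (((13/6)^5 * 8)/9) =1856465/259448832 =0.01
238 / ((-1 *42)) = -17 / 3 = -5.67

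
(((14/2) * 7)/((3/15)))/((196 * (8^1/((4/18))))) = 5/144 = 0.03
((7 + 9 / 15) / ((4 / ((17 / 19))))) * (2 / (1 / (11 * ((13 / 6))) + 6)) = 2431 / 4320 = 0.56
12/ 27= 4/ 9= 0.44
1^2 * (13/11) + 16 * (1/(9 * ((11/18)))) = 45/11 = 4.09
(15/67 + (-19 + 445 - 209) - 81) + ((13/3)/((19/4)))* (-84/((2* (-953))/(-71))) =161799493/1213169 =133.37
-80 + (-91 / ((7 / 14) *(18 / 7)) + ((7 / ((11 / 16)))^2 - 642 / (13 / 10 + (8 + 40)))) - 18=-41946559 / 536877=-78.13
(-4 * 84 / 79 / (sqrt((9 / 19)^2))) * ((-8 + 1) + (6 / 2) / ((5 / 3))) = 55328 / 1185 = 46.69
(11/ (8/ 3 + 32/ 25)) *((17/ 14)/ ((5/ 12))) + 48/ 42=9599/ 1036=9.27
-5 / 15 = -1 / 3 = -0.33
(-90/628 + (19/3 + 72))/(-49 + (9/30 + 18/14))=-2577925/1563249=-1.65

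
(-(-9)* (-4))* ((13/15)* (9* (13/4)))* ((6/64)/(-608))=0.14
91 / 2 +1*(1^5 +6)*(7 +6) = 136.50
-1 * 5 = -5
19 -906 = -887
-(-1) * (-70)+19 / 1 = -51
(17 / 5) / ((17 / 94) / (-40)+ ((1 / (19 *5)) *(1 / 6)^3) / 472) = -1547733312 / 2058109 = -752.02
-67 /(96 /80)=-335 /6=-55.83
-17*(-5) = 85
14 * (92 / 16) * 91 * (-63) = -923013 / 2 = -461506.50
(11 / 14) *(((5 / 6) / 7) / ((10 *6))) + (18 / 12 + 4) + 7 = 12.50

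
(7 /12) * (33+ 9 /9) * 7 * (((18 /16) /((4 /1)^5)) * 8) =2499 /2048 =1.22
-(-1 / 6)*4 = 2 / 3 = 0.67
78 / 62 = 39 / 31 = 1.26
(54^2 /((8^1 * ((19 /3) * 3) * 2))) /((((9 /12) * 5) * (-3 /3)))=-243 /95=-2.56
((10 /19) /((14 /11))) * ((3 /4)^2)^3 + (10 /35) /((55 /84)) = 15279657 /29962240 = 0.51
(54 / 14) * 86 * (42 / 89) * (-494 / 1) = -6882408 / 89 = -77330.43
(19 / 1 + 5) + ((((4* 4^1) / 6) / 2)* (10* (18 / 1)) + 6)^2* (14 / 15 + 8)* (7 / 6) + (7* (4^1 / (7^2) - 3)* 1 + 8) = 22075297 / 35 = 630722.77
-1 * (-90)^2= -8100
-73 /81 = -0.90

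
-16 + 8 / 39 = -616 / 39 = -15.79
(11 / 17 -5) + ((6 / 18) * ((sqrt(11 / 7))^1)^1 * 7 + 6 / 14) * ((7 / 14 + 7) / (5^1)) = 0.68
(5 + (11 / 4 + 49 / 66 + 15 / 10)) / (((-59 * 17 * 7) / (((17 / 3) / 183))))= -1319 / 29929284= -0.00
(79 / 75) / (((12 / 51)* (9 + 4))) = 1343 / 3900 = 0.34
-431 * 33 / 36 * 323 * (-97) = 148540271 / 12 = 12378355.92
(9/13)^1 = 9/13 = 0.69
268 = 268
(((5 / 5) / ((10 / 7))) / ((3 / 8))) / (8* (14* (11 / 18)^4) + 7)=4374 / 53005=0.08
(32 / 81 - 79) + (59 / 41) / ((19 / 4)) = -4940777 / 63099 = -78.30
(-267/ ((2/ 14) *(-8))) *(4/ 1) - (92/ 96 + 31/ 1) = 21661/ 24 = 902.54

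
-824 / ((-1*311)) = 824 / 311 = 2.65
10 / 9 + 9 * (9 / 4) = 769 / 36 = 21.36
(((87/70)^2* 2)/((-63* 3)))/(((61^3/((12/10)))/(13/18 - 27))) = 397793/175172586750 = 0.00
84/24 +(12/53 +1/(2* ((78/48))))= 5559/1378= 4.03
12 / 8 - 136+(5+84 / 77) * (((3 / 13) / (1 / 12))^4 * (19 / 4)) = 984563585 / 628342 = 1566.92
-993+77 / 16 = -15811 / 16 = -988.19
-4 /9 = -0.44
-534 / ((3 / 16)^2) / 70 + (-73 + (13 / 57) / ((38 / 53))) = -289.67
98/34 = 49/17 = 2.88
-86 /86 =-1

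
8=8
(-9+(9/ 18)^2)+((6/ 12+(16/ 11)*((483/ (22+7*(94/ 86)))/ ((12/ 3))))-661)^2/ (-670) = -37970476330931/ 58573075000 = -648.26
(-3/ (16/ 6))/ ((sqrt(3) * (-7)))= 3 * sqrt(3)/ 56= 0.09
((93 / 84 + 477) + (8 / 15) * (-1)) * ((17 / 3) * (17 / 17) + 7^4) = 72409741 / 63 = 1149360.97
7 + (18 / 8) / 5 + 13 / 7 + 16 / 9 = 13967 / 1260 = 11.08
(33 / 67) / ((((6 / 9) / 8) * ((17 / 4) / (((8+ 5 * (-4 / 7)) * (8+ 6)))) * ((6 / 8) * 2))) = 76032 / 1139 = 66.75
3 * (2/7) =0.86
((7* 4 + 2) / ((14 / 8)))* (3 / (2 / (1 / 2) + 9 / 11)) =3960 / 371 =10.67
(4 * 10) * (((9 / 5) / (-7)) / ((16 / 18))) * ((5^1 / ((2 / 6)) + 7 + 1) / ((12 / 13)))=-8073 / 28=-288.32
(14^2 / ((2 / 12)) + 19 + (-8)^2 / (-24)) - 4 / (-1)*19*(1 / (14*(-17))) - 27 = 415910 / 357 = 1165.01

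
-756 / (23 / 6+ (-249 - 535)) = 4536 / 4681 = 0.97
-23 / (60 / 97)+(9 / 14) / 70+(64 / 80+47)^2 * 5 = 8369464 / 735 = 11387.03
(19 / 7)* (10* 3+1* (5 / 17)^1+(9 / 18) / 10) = 82.36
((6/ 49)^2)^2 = 1296/ 5764801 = 0.00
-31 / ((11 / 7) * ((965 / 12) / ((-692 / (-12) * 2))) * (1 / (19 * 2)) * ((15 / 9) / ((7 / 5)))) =-239661744 / 265375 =-903.11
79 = 79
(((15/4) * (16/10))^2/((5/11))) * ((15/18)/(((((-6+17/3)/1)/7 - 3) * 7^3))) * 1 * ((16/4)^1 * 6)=-297/196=-1.52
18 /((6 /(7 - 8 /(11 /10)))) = -9 /11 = -0.82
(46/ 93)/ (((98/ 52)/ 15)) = 5980/ 1519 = 3.94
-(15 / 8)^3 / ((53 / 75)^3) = -1423828125 / 76225024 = -18.68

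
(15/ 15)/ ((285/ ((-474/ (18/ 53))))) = -4187/ 855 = -4.90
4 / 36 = 1 / 9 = 0.11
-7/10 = -0.70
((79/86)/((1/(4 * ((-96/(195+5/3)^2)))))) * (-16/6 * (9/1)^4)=159.56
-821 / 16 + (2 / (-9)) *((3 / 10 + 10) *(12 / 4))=-13963 / 240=-58.18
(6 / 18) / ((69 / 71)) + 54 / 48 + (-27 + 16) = -15785 / 1656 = -9.53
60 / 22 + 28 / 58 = 1024 / 319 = 3.21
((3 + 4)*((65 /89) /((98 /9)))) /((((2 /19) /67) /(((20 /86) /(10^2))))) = 148941 /214312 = 0.69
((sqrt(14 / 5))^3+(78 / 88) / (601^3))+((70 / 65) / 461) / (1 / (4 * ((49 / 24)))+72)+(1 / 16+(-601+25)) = -233019487905335368111 / 404591645815355856+14 * sqrt(70) / 25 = -571.25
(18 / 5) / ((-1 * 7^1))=-18 / 35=-0.51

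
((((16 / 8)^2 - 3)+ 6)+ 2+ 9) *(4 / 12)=6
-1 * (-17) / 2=17 / 2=8.50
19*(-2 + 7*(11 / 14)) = 133 / 2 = 66.50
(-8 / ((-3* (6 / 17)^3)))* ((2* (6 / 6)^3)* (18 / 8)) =4913 / 18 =272.94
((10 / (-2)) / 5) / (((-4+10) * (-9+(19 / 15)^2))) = 75 / 3328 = 0.02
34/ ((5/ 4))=136/ 5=27.20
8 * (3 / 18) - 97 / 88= 61 / 264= 0.23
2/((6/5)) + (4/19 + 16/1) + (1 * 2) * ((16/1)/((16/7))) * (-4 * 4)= -11749/57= -206.12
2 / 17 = 0.12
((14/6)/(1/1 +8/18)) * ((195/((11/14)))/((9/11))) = 490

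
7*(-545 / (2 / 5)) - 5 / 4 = -38155 / 4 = -9538.75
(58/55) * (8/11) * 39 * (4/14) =36192/4235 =8.55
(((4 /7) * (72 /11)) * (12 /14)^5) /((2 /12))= 10.38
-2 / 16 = -1 / 8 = -0.12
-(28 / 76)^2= -49 / 361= -0.14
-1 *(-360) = 360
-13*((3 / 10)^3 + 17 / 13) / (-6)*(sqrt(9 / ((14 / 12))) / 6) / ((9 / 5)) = 17351*sqrt(42) / 151200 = 0.74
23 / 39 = 0.59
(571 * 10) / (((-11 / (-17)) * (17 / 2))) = 11420 / 11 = 1038.18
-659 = -659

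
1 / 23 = 0.04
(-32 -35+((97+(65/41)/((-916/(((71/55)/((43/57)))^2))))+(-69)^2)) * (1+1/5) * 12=3623012502744654/52514789525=68990.33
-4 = -4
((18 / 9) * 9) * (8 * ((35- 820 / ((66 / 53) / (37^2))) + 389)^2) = 14146131760750144 / 121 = 116910179840910.28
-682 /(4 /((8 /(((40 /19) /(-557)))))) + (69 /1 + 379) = 3613283 /10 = 361328.30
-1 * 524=-524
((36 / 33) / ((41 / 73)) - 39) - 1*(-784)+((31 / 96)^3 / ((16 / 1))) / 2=9537354269533 / 12768509952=746.94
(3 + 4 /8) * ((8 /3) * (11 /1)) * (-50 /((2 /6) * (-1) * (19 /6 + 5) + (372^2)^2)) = -92400 /344702366159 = -0.00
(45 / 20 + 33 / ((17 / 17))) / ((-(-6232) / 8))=141 / 3116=0.05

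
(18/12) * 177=531/2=265.50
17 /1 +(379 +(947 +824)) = 2167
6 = 6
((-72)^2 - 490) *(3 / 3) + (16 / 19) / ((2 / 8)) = 89250 / 19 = 4697.37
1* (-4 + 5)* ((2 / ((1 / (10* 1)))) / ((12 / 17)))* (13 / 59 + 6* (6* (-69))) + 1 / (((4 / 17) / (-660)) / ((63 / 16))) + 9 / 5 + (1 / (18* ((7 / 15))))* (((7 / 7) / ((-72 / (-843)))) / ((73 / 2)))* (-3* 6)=-589116273757 / 7235760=-81417.33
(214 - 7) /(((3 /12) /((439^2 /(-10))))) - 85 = -79786919 /5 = -15957383.80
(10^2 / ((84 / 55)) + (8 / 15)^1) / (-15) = -6931 / 1575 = -4.40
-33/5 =-6.60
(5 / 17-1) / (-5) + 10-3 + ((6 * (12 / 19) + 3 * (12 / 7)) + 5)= 238236 / 11305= 21.07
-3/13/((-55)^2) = -0.00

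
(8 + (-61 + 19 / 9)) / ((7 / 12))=-1832 / 21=-87.24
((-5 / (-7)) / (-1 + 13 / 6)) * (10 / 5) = 60 / 49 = 1.22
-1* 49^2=-2401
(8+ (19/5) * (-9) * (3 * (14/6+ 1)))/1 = -334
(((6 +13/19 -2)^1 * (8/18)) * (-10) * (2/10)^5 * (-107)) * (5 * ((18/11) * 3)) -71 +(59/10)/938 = -2621910121/49010500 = -53.50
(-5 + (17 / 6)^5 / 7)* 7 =1147697 / 7776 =147.59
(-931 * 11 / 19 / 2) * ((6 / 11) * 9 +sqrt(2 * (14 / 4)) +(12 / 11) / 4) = -2793 / 2- 539 * sqrt(7) / 2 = -2109.53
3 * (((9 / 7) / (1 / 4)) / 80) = 27 / 140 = 0.19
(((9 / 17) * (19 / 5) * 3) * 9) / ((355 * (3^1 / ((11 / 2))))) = 16929 / 60350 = 0.28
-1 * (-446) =446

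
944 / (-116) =-236 / 29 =-8.14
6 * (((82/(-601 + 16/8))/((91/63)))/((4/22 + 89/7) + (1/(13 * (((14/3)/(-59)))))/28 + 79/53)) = -1011957408/25540847855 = -0.04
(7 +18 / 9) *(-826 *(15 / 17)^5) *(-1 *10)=56451937500 / 1419857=39758.89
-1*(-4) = 4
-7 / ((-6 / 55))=385 / 6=64.17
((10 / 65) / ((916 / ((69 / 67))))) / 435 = 23 / 57843110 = 0.00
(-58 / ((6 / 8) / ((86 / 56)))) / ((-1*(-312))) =-0.38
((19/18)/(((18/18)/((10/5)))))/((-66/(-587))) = 18.78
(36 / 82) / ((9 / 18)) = 36 / 41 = 0.88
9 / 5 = 1.80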